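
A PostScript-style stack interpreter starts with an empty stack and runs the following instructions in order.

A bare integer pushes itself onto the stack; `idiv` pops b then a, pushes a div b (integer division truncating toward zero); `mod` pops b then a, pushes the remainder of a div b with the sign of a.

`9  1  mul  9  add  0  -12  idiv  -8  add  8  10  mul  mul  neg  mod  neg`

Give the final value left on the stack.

-18

9     9
1     9 1
mul   9
9     9 9
add   18
0     18 0
-12   18 0 -12
idiv  18 0
-8    18 0 -8
add   18 -8
8     18 -8 8
10    18 -8 8 10
mul   18 -8 80
mul   18 -640
neg   18 640
mod   18
neg   -18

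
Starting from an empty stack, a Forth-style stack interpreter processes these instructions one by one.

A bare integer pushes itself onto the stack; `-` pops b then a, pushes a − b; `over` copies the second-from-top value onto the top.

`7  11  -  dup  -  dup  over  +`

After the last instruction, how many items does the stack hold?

7    → 7
11   → 7 11
-    → -4
dup  → -4 -4
-    → 0
dup  → 0 0
over → 0 0 0
+    → 0 0

2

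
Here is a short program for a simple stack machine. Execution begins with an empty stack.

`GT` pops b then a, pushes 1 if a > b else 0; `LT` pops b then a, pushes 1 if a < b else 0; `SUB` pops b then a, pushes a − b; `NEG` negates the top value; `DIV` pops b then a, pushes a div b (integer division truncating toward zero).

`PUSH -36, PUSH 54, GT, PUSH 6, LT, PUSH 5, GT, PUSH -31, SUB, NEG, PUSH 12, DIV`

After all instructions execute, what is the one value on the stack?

-2

PUSH -36 → [-36]
PUSH 54  → [-36, 54]
GT       → [0]
PUSH 6   → [0, 6]
LT       → [1]
PUSH 5   → [1, 5]
GT       → [0]
PUSH -31 → [0, -31]
SUB      → [31]
NEG      → [-31]
PUSH 12  → [-31, 12]
DIV      → [-2]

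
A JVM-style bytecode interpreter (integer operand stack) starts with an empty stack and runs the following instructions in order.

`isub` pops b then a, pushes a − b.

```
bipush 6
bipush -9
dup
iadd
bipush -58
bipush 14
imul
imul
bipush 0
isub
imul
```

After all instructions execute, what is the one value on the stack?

87696

bipush 6   -> [6]
bipush -9  -> [6, -9]
dup        -> [6, -9, -9]
iadd       -> [6, -18]
bipush -58 -> [6, -18, -58]
bipush 14  -> [6, -18, -58, 14]
imul       -> [6, -18, -812]
imul       -> [6, 14616]
bipush 0   -> [6, 14616, 0]
isub       -> [6, 14616]
imul       -> [87696]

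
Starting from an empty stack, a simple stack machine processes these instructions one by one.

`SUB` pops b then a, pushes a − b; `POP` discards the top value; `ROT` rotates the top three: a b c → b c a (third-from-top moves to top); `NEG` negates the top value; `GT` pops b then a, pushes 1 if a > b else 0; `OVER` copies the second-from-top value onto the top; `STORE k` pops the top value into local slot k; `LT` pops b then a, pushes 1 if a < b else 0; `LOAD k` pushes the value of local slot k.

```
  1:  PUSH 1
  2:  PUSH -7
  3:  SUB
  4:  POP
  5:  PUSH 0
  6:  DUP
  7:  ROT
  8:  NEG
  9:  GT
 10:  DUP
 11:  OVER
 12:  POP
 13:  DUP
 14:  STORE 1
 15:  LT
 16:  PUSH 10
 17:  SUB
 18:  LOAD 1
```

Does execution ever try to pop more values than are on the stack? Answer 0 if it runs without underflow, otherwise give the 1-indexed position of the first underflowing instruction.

7

PUSH 1  -> 1
PUSH -7 -> 1 -7
SUB     -> 8
POP     -> (empty)
PUSH 0  -> 0
DUP     -> 0 0
ROT  — needs 3 operands, stack has 2 → underflow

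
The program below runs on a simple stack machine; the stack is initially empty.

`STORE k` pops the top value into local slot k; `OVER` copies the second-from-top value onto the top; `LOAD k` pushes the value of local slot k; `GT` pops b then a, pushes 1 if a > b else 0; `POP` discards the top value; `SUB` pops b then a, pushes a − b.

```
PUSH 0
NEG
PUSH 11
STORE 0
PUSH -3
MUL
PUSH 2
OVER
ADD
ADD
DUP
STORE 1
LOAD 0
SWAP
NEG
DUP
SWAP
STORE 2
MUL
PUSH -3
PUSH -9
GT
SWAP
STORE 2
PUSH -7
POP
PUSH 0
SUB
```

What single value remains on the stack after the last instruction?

PUSH 0   0
NEG      0
PUSH 11  0 11
STORE 0  0
PUSH -3  0 -3
MUL      0
PUSH 2   0 2
OVER     0 2 0
ADD      0 2
ADD      2
DUP      2 2
STORE 1  2
LOAD 0   2 11
SWAP     11 2
NEG      11 -2
DUP      11 -2 -2
SWAP     11 -2 -2
STORE 2  11 -2
MUL      -22
PUSH -3  -22 -3
PUSH -9  -22 -3 -9
GT       -22 1
SWAP     1 -22
STORE 2  1
PUSH -7  1 -7
POP      1
PUSH 0   1 0
SUB      1

1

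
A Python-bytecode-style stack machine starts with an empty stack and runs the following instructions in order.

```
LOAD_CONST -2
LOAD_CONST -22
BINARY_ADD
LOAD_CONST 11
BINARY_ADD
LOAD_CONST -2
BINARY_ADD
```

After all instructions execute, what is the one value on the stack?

-15

LOAD_CONST -2  : -2
LOAD_CONST -22 : -2 -22
BINARY_ADD     : -24
LOAD_CONST 11  : -24 11
BINARY_ADD     : -13
LOAD_CONST -2  : -13 -2
BINARY_ADD     : -15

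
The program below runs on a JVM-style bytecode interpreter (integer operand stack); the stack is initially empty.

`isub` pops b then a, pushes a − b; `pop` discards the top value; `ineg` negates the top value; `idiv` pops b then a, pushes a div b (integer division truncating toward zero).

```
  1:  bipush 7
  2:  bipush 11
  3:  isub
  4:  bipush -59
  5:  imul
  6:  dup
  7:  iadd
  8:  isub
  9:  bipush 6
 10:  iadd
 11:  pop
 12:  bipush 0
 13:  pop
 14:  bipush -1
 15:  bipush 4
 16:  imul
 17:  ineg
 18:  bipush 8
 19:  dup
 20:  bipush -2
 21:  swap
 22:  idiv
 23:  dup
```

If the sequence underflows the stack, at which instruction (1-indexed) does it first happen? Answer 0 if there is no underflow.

8

bipush 7    7
bipush 11   7 11
isub        -4
bipush -59  -4 -59
imul        236
dup         236 236
iadd        472
isub  — needs 2 operands, stack has 1 → underflow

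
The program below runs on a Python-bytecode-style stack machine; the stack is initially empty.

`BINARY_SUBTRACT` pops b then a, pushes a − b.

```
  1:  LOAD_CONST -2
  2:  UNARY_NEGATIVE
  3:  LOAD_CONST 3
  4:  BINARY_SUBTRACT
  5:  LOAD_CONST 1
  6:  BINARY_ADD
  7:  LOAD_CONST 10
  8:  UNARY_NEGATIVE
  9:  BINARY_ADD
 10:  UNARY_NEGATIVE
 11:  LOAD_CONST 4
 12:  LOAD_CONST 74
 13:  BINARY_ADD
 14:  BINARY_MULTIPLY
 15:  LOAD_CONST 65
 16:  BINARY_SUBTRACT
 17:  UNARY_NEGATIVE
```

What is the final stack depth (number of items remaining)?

LOAD_CONST -2   -> -2
UNARY_NEGATIVE  -> 2
LOAD_CONST 3    -> 2 3
BINARY_SUBTRACT -> -1
LOAD_CONST 1    -> -1 1
BINARY_ADD      -> 0
LOAD_CONST 10   -> 0 10
UNARY_NEGATIVE  -> 0 -10
BINARY_ADD      -> -10
UNARY_NEGATIVE  -> 10
LOAD_CONST 4    -> 10 4
LOAD_CONST 74   -> 10 4 74
BINARY_ADD      -> 10 78
BINARY_MULTIPLY -> 780
LOAD_CONST 65   -> 780 65
BINARY_SUBTRACT -> 715
UNARY_NEGATIVE  -> -715

1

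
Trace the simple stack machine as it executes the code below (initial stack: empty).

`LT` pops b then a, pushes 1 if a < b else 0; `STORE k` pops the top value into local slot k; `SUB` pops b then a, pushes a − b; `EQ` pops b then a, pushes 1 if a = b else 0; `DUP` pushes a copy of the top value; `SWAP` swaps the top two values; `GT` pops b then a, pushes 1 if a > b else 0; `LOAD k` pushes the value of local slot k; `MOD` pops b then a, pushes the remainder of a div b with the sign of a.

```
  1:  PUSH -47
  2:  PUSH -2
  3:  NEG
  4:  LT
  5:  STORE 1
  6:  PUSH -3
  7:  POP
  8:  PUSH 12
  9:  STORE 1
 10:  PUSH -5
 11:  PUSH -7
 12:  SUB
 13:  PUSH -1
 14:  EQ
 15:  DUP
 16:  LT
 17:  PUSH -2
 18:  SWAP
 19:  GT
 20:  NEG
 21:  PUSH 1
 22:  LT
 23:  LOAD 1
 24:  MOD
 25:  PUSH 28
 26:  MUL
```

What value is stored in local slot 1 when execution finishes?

PUSH -47 : [-47]
PUSH -2  : [-47, -2]
NEG      : [-47, 2]
LT       : [1]
STORE 1  : []
PUSH -3  : [-3]
POP      : []
PUSH 12  : [12]
STORE 1  : []
PUSH -5  : [-5]
PUSH -7  : [-5, -7]
SUB      : [2]
PUSH -1  : [2, -1]
EQ       : [0]
DUP      : [0, 0]
LT       : [0]
PUSH -2  : [0, -2]
SWAP     : [-2, 0]
GT       : [0]
NEG      : [0]
PUSH 1   : [0, 1]
LT       : [1]
LOAD 1   : [1, 12]
MOD      : [1]
PUSH 28  : [1, 28]
MUL      : [28]

12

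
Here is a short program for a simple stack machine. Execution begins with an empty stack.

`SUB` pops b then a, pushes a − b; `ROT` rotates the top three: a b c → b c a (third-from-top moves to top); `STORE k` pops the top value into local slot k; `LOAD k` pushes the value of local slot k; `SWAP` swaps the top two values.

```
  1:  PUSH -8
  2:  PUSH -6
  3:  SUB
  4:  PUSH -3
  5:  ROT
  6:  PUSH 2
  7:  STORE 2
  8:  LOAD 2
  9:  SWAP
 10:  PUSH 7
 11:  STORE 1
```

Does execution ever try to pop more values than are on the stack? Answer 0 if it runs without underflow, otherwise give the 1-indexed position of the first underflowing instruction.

PUSH -8 : -8
PUSH -6 : -8 -6
SUB     : -2
PUSH -3 : -2 -3
ROT  — needs 3 operands, stack has 2 → underflow

5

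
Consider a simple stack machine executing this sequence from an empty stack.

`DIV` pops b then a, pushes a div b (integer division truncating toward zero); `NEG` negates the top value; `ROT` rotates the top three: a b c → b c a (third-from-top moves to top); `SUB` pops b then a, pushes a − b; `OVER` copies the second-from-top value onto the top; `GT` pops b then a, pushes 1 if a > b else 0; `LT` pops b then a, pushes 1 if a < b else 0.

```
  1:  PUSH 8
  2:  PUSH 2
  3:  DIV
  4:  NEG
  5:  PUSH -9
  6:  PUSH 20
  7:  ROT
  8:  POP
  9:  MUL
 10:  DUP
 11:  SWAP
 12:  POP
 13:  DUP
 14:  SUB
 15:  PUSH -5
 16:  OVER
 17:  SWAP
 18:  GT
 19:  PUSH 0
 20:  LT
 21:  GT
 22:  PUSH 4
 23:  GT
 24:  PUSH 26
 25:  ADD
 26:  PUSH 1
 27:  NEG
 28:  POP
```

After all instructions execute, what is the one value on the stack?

PUSH 8  : 8
PUSH 2  : 8 2
DIV     : 4
NEG     : -4
PUSH -9 : -4 -9
PUSH 20 : -4 -9 20
ROT     : -9 20 -4
POP     : -9 20
MUL     : -180
DUP     : -180 -180
SWAP    : -180 -180
POP     : -180
DUP     : -180 -180
SUB     : 0
PUSH -5 : 0 -5
OVER    : 0 -5 0
SWAP    : 0 0 -5
GT      : 0 1
PUSH 0  : 0 1 0
LT      : 0 0
GT      : 0
PUSH 4  : 0 4
GT      : 0
PUSH 26 : 0 26
ADD     : 26
PUSH 1  : 26 1
NEG     : 26 -1
POP     : 26

26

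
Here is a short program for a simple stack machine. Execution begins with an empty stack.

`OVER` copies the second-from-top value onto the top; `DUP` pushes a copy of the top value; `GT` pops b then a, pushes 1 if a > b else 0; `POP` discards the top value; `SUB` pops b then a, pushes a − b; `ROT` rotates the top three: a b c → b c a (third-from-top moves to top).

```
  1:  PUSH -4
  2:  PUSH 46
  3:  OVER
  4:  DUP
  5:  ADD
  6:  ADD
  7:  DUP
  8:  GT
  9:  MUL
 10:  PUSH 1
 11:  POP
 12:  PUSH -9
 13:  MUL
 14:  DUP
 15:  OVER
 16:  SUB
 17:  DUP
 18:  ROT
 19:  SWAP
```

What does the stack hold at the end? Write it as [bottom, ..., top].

PUSH -4 → [-4]
PUSH 46 → [-4, 46]
OVER    → [-4, 46, -4]
DUP     → [-4, 46, -4, -4]
ADD     → [-4, 46, -8]
ADD     → [-4, 38]
DUP     → [-4, 38, 38]
GT      → [-4, 0]
MUL     → [0]
PUSH 1  → [0, 1]
POP     → [0]
PUSH -9 → [0, -9]
MUL     → [0]
DUP     → [0, 0]
OVER    → [0, 0, 0]
SUB     → [0, 0]
DUP     → [0, 0, 0]
ROT     → [0, 0, 0]
SWAP    → [0, 0, 0]

[0, 0, 0]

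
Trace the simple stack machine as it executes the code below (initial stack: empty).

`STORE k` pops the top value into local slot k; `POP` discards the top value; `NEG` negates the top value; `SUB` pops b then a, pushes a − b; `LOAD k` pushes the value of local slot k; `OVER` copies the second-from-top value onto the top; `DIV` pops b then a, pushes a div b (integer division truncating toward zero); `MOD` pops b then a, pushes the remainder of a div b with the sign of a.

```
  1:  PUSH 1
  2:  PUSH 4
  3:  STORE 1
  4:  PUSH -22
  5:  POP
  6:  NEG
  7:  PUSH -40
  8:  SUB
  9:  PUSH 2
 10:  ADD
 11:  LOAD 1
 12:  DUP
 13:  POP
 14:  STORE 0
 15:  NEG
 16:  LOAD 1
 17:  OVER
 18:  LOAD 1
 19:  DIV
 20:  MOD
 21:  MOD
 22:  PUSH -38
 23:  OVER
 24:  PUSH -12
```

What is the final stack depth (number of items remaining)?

PUSH 1   : 1
PUSH 4   : 1 4
STORE 1  : 1
PUSH -22 : 1 -22
POP      : 1
NEG      : -1
PUSH -40 : -1 -40
SUB      : 39
PUSH 2   : 39 2
ADD      : 41
LOAD 1   : 41 4
DUP      : 41 4 4
POP      : 41 4
STORE 0  : 41
NEG      : -41
LOAD 1   : -41 4
OVER     : -41 4 -41
LOAD 1   : -41 4 -41 4
DIV      : -41 4 -10
MOD      : -41 4
MOD      : -1
PUSH -38 : -1 -38
OVER     : -1 -38 -1
PUSH -12 : -1 -38 -1 -12

4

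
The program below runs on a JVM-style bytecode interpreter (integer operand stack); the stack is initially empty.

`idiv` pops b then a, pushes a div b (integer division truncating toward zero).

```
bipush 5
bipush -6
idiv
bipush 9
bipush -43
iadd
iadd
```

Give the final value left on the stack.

-34

bipush 5   → [5]
bipush -6  → [5, -6]
idiv       → [0]
bipush 9   → [0, 9]
bipush -43 → [0, 9, -43]
iadd       → [0, -34]
iadd       → [-34]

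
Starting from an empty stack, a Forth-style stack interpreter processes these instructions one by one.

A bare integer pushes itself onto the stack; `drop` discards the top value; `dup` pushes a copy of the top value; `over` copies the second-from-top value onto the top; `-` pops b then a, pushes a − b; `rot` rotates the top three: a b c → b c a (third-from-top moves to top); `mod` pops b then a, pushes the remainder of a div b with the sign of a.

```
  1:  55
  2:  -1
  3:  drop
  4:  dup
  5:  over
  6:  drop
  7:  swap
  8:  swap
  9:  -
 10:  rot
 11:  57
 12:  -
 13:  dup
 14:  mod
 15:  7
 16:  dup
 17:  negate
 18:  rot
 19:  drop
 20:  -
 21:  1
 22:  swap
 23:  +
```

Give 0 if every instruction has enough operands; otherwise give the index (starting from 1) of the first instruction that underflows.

10

55   -> [55]
-1   -> [55, -1]
drop -> [55]
dup  -> [55, 55]
over -> [55, 55, 55]
drop -> [55, 55]
swap -> [55, 55]
swap -> [55, 55]
-    -> [0]
rot  — needs 3 operands, stack has 1 → underflow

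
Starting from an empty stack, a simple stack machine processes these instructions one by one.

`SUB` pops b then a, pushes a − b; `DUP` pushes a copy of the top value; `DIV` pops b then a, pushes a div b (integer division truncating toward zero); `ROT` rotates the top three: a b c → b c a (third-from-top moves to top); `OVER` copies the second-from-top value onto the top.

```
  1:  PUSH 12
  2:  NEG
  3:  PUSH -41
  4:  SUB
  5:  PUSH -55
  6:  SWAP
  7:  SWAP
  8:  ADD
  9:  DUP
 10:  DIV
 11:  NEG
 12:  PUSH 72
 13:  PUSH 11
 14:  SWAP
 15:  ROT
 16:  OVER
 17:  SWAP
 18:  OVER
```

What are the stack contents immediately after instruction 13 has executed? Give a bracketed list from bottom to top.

[-1, 72, 11]

PUSH 12  -> 12
NEG      -> -12
PUSH -41 -> -12 -41
SUB      -> 29
PUSH -55 -> 29 -55
SWAP     -> -55 29
SWAP     -> 29 -55
ADD      -> -26
DUP      -> -26 -26
DIV      -> 1
NEG      -> -1
PUSH 72  -> -1 72
PUSH 11  -> -1 72 11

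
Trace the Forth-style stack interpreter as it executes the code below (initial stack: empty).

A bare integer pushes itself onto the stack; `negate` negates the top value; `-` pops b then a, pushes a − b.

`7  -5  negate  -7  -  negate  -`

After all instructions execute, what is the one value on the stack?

7      -> [7]
-5     -> [7, -5]
negate -> [7, 5]
-7     -> [7, 5, -7]
-      -> [7, 12]
negate -> [7, -12]
-      -> [19]

19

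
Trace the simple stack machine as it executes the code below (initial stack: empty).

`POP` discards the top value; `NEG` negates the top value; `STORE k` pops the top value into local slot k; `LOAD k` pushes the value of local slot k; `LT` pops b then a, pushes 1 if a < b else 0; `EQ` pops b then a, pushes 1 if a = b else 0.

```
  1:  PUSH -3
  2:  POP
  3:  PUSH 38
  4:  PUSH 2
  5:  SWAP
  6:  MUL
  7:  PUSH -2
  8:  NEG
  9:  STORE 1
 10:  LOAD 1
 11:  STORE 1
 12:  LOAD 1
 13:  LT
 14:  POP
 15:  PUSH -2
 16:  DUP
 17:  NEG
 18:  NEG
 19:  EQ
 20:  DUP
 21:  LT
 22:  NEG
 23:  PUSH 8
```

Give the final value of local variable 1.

PUSH -3 → [-3]
POP     → []
PUSH 38 → [38]
PUSH 2  → [38, 2]
SWAP    → [2, 38]
MUL     → [76]
PUSH -2 → [76, -2]
NEG     → [76, 2]
STORE 1 → [76]
LOAD 1  → [76, 2]
STORE 1 → [76]
LOAD 1  → [76, 2]
LT      → [0]
POP     → []
PUSH -2 → [-2]
DUP     → [-2, -2]
NEG     → [-2, 2]
NEG     → [-2, -2]
EQ      → [1]
DUP     → [1, 1]
LT      → [0]
NEG     → [0]
PUSH 8  → [0, 8]

2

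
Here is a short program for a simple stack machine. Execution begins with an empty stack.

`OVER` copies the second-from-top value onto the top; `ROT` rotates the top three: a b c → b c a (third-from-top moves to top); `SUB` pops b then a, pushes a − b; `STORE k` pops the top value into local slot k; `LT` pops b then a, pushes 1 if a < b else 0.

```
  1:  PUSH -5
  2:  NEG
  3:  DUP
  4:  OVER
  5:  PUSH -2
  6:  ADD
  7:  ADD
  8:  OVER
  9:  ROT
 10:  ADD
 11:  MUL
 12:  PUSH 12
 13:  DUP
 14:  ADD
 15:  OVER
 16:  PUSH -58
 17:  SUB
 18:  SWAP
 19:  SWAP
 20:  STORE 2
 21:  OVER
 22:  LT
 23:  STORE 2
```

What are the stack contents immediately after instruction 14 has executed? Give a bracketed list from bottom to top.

[80, 24]

PUSH -5 : -5
NEG     : 5
DUP     : 5 5
OVER    : 5 5 5
PUSH -2 : 5 5 5 -2
ADD     : 5 5 3
ADD     : 5 8
OVER    : 5 8 5
ROT     : 8 5 5
ADD     : 8 10
MUL     : 80
PUSH 12 : 80 12
DUP     : 80 12 12
ADD     : 80 24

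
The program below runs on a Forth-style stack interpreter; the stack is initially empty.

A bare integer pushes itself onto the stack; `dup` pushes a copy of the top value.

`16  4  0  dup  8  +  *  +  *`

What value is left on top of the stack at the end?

16  : 16
4   : 16 4
0   : 16 4 0
dup : 16 4 0 0
8   : 16 4 0 0 8
+   : 16 4 0 8
*   : 16 4 0
+   : 16 4
*   : 64

64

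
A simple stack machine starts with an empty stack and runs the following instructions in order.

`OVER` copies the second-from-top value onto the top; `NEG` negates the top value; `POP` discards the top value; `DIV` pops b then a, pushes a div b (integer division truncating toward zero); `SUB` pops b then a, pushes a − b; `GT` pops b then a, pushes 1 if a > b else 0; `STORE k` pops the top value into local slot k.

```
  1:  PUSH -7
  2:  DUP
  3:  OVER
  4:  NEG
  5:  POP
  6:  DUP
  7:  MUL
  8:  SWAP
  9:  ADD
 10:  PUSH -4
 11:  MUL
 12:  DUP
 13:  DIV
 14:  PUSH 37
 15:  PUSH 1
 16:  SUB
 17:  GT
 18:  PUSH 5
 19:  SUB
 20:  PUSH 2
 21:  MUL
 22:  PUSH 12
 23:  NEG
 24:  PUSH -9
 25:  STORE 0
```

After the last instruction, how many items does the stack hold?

2

PUSH -7 → [-7]
DUP     → [-7, -7]
OVER    → [-7, -7, -7]
NEG     → [-7, -7, 7]
POP     → [-7, -7]
DUP     → [-7, -7, -7]
MUL     → [-7, 49]
SWAP    → [49, -7]
ADD     → [42]
PUSH -4 → [42, -4]
MUL     → [-168]
DUP     → [-168, -168]
DIV     → [1]
PUSH 37 → [1, 37]
PUSH 1  → [1, 37, 1]
SUB     → [1, 36]
GT      → [0]
PUSH 5  → [0, 5]
SUB     → [-5]
PUSH 2  → [-5, 2]
MUL     → [-10]
PUSH 12 → [-10, 12]
NEG     → [-10, -12]
PUSH -9 → [-10, -12, -9]
STORE 0 → [-10, -12]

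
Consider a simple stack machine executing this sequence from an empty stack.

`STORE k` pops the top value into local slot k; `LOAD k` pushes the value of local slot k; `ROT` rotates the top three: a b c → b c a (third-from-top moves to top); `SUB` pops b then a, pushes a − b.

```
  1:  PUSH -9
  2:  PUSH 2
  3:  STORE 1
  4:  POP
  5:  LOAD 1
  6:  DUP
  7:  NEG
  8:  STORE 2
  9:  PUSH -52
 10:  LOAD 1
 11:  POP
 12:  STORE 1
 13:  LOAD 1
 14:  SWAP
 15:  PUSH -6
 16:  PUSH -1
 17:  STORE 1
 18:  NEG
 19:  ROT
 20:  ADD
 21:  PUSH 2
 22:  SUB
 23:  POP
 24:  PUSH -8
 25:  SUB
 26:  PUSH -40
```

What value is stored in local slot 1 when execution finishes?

-1

PUSH -9  → -9
PUSH 2   → -9 2
STORE 1  → -9
POP      → (empty)
LOAD 1   → 2
DUP      → 2 2
NEG      → 2 -2
STORE 2  → 2
PUSH -52 → 2 -52
LOAD 1   → 2 -52 2
POP      → 2 -52
STORE 1  → 2
LOAD 1   → 2 -52
SWAP     → -52 2
PUSH -6  → -52 2 -6
PUSH -1  → -52 2 -6 -1
STORE 1  → -52 2 -6
NEG      → -52 2 6
ROT      → 2 6 -52
ADD      → 2 -46
PUSH 2   → 2 -46 2
SUB      → 2 -48
POP      → 2
PUSH -8  → 2 -8
SUB      → 10
PUSH -40 → 10 -40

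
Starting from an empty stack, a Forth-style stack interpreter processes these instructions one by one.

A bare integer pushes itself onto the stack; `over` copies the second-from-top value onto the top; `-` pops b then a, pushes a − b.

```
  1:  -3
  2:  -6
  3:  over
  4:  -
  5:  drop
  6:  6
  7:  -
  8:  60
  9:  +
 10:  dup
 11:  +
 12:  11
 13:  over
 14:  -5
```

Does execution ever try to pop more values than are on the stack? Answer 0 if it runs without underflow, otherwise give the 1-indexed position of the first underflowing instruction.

-3    -3
-6    -3 -6
over  -3 -6 -3
-     -3 -3
drop  -3
6     -3 6
-     -9
60    -9 60
+     51
dup   51 51
+     102
11    102 11
over  102 11 102
-5    102 11 102 -5

0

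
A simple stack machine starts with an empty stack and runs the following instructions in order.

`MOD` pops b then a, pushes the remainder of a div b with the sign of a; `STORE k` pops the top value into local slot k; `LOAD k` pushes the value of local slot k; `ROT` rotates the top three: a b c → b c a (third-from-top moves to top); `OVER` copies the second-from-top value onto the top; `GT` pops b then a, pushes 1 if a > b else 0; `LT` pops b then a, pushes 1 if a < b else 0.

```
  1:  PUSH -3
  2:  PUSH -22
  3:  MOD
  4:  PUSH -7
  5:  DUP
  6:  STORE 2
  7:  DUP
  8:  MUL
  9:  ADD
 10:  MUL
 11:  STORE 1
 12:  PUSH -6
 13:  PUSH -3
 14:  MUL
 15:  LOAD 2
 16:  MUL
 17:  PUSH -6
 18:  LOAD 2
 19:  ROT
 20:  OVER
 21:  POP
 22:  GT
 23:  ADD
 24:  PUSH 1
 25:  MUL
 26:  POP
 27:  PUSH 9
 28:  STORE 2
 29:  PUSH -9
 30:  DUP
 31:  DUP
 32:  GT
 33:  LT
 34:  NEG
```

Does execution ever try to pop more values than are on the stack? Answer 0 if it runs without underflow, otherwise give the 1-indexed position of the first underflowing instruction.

10

PUSH -3  → -3
PUSH -22 → -3 -22
MOD      → -3
PUSH -7  → -3 -7
DUP      → -3 -7 -7
STORE 2  → -3 -7
DUP      → -3 -7 -7
MUL      → -3 49
ADD      → 46
MUL  — needs 2 operands, stack has 1 → underflow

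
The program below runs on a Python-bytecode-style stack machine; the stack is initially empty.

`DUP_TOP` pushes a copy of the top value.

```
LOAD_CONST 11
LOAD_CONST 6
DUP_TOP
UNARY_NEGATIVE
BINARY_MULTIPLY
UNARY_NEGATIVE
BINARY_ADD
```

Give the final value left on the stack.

47

LOAD_CONST 11   : [11]
LOAD_CONST 6    : [11, 6]
DUP_TOP         : [11, 6, 6]
UNARY_NEGATIVE  : [11, 6, -6]
BINARY_MULTIPLY : [11, -36]
UNARY_NEGATIVE  : [11, 36]
BINARY_ADD      : [47]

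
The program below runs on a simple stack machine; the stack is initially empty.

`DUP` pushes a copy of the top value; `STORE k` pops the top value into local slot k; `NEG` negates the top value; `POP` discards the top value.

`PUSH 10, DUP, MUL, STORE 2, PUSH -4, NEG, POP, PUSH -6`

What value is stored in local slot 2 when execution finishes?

PUSH 10 -> 10
DUP     -> 10 10
MUL     -> 100
STORE 2 -> (empty)
PUSH -4 -> -4
NEG     -> 4
POP     -> (empty)
PUSH -6 -> -6

100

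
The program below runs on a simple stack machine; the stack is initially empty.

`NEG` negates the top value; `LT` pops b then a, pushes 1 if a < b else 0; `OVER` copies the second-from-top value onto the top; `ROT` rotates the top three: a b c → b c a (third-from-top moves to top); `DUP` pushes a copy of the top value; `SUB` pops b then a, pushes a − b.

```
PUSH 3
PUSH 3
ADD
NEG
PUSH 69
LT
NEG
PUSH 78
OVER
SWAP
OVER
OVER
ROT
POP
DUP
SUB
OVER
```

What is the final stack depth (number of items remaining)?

5

PUSH 3   [3]
PUSH 3   [3, 3]
ADD      [6]
NEG      [-6]
PUSH 69  [-6, 69]
LT       [1]
NEG      [-1]
PUSH 78  [-1, 78]
OVER     [-1, 78, -1]
SWAP     [-1, -1, 78]
OVER     [-1, -1, 78, -1]
OVER     [-1, -1, 78, -1, 78]
ROT      [-1, -1, -1, 78, 78]
POP      [-1, -1, -1, 78]
DUP      [-1, -1, -1, 78, 78]
SUB      [-1, -1, -1, 0]
OVER     [-1, -1, -1, 0, -1]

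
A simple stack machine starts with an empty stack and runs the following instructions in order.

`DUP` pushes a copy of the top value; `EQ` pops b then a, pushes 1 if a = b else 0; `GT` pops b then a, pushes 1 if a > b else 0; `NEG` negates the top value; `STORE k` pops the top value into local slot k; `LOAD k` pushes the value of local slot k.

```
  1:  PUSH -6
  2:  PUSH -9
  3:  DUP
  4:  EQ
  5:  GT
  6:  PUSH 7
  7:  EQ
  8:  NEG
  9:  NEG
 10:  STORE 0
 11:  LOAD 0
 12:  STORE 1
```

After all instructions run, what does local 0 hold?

PUSH -6 : [-6]
PUSH -9 : [-6, -9]
DUP     : [-6, -9, -9]
EQ      : [-6, 1]
GT      : [0]
PUSH 7  : [0, 7]
EQ      : [0]
NEG     : [0]
NEG     : [0]
STORE 0 : []
LOAD 0  : [0]
STORE 1 : []

0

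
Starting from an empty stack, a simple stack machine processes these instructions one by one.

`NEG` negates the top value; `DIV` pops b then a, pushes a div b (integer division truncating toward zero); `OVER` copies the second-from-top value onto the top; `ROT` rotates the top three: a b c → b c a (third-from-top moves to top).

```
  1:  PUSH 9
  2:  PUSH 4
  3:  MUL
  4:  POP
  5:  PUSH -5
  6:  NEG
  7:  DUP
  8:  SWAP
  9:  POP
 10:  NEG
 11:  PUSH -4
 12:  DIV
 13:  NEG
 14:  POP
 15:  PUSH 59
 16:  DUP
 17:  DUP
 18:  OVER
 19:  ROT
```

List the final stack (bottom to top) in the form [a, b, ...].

PUSH 9  : [9]
PUSH 4  : [9, 4]
MUL     : [36]
POP     : []
PUSH -5 : [-5]
NEG     : [5]
DUP     : [5, 5]
SWAP    : [5, 5]
POP     : [5]
NEG     : [-5]
PUSH -4 : [-5, -4]
DIV     : [1]
NEG     : [-1]
POP     : []
PUSH 59 : [59]
DUP     : [59, 59]
DUP     : [59, 59, 59]
OVER    : [59, 59, 59, 59]
ROT     : [59, 59, 59, 59]

[59, 59, 59, 59]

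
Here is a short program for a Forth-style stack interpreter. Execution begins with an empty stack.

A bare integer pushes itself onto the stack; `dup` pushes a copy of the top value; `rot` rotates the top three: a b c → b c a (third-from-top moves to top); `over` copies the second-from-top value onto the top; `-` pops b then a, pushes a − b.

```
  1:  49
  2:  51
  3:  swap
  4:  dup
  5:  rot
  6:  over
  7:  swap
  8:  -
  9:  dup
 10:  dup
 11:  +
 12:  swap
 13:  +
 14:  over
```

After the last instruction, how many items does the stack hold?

4

49   -> [49]
51   -> [49, 51]
swap -> [51, 49]
dup  -> [51, 49, 49]
rot  -> [49, 49, 51]
over -> [49, 49, 51, 49]
swap -> [49, 49, 49, 51]
-    -> [49, 49, -2]
dup  -> [49, 49, -2, -2]
dup  -> [49, 49, -2, -2, -2]
+    -> [49, 49, -2, -4]
swap -> [49, 49, -4, -2]
+    -> [49, 49, -6]
over -> [49, 49, -6, 49]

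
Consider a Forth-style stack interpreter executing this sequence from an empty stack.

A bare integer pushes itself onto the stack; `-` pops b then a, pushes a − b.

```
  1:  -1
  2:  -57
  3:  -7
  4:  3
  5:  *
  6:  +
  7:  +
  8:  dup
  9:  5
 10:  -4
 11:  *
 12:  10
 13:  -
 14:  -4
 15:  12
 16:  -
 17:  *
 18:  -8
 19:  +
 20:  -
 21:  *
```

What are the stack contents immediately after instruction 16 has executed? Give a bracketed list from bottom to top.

-1  : [-1]
-57 : [-1, -57]
-7  : [-1, -57, -7]
3   : [-1, -57, -7, 3]
*   : [-1, -57, -21]
+   : [-1, -78]
+   : [-79]
dup : [-79, -79]
5   : [-79, -79, 5]
-4  : [-79, -79, 5, -4]
*   : [-79, -79, -20]
10  : [-79, -79, -20, 10]
-   : [-79, -79, -30]
-4  : [-79, -79, -30, -4]
12  : [-79, -79, -30, -4, 12]
-   : [-79, -79, -30, -16]

[-79, -79, -30, -16]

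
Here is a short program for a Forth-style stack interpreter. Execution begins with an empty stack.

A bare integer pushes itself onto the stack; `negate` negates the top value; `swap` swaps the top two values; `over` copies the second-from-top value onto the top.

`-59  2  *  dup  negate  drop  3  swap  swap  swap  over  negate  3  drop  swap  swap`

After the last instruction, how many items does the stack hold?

-59    → -59
2      → -59 2
*      → -118
dup    → -118 -118
negate → -118 118
drop   → -118
3      → -118 3
swap   → 3 -118
swap   → -118 3
swap   → 3 -118
over   → 3 -118 3
negate → 3 -118 -3
3      → 3 -118 -3 3
drop   → 3 -118 -3
swap   → 3 -3 -118
swap   → 3 -118 -3

3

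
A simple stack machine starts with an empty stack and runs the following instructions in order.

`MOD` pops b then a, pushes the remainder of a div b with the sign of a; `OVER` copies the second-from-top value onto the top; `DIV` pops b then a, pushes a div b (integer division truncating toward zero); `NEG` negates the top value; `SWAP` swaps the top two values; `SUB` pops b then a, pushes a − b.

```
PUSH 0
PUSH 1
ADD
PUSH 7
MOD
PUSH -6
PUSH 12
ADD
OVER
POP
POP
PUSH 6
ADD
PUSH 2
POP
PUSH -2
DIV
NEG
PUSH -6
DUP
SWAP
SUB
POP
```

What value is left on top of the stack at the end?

PUSH 0  → 0
PUSH 1  → 0 1
ADD     → 1
PUSH 7  → 1 7
MOD     → 1
PUSH -6 → 1 -6
PUSH 12 → 1 -6 12
ADD     → 1 6
OVER    → 1 6 1
POP     → 1 6
POP     → 1
PUSH 6  → 1 6
ADD     → 7
PUSH 2  → 7 2
POP     → 7
PUSH -2 → 7 -2
DIV     → -3
NEG     → 3
PUSH -6 → 3 -6
DUP     → 3 -6 -6
SWAP    → 3 -6 -6
SUB     → 3 0
POP     → 3

3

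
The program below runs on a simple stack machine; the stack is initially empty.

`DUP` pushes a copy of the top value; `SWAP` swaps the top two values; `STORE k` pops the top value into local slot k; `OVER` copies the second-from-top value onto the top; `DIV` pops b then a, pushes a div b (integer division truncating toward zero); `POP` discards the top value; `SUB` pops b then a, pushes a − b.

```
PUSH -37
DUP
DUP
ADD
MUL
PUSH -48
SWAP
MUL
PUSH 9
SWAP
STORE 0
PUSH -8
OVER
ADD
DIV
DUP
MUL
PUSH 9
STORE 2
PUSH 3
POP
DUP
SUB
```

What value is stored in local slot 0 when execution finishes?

PUSH -37 → [-37]
DUP      → [-37, -37]
DUP      → [-37, -37, -37]
ADD      → [-37, -74]
MUL      → [2738]
PUSH -48 → [2738, -48]
SWAP     → [-48, 2738]
MUL      → [-131424]
PUSH 9   → [-131424, 9]
SWAP     → [9, -131424]
STORE 0  → [9]
PUSH -8  → [9, -8]
OVER     → [9, -8, 9]
ADD      → [9, 1]
DIV      → [9]
DUP      → [9, 9]
MUL      → [81]
PUSH 9   → [81, 9]
STORE 2  → [81]
PUSH 3   → [81, 3]
POP      → [81]
DUP      → [81, 81]
SUB      → [0]

-131424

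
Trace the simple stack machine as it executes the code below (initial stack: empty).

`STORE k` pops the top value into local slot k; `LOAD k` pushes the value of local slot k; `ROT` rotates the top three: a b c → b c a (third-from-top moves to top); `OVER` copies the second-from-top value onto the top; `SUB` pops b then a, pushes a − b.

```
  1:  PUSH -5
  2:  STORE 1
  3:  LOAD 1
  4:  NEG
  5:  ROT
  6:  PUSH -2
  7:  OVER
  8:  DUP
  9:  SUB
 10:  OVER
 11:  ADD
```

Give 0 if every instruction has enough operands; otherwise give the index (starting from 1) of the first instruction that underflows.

5

PUSH -5 → -5
STORE 1 → (empty)
LOAD 1  → -5
NEG     → 5
ROT  — needs 3 operands, stack has 1 → underflow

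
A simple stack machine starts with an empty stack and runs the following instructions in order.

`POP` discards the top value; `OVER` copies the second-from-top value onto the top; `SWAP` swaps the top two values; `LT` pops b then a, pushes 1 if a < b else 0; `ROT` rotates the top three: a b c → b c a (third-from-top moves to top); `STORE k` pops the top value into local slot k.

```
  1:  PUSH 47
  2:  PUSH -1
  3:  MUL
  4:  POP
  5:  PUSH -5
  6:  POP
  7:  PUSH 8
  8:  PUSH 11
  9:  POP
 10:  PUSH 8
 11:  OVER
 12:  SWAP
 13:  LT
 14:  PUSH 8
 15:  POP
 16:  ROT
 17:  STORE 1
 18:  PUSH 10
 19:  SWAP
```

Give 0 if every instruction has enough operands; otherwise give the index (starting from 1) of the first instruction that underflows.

16

PUSH 47  47
PUSH -1  47 -1
MUL      -47
POP      (empty)
PUSH -5  -5
POP      (empty)
PUSH 8   8
PUSH 11  8 11
POP      8
PUSH 8   8 8
OVER     8 8 8
SWAP     8 8 8
LT       8 0
PUSH 8   8 0 8
POP      8 0
ROT  — needs 3 operands, stack has 2 → underflow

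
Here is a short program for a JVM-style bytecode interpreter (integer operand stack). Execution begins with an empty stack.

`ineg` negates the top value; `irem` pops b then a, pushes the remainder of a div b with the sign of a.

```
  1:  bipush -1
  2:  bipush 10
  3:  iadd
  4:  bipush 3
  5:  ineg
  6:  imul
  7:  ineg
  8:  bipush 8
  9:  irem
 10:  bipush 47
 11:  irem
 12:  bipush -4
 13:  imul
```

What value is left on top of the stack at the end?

-12

bipush -1 -> [-1]
bipush 10 -> [-1, 10]
iadd      -> [9]
bipush 3  -> [9, 3]
ineg      -> [9, -3]
imul      -> [-27]
ineg      -> [27]
bipush 8  -> [27, 8]
irem      -> [3]
bipush 47 -> [3, 47]
irem      -> [3]
bipush -4 -> [3, -4]
imul      -> [-12]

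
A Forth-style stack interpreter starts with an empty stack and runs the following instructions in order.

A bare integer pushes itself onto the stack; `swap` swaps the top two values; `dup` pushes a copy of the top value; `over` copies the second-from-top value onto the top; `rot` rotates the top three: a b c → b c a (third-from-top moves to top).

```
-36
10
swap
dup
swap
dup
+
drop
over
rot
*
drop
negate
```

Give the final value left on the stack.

36

-36    → [-36]
10     → [-36, 10]
swap   → [10, -36]
dup    → [10, -36, -36]
swap   → [10, -36, -36]
dup    → [10, -36, -36, -36]
+      → [10, -36, -72]
drop   → [10, -36]
over   → [10, -36, 10]
rot    → [-36, 10, 10]
*      → [-36, 100]
drop   → [-36]
negate → [36]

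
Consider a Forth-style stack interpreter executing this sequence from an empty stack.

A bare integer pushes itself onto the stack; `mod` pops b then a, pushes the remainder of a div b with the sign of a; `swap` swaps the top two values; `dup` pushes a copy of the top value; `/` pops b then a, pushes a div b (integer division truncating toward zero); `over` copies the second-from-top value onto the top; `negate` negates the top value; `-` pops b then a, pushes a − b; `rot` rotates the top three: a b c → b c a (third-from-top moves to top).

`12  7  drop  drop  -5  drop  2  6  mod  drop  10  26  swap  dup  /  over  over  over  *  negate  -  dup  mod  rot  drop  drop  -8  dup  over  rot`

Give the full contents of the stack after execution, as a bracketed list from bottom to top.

12     → 12
7      → 12 7
drop   → 12
drop   → (empty)
-5     → -5
drop   → (empty)
2      → 2
6      → 2 6
mod    → 2
drop   → (empty)
10     → 10
26     → 10 26
swap   → 26 10
dup    → 26 10 10
/      → 26 1
over   → 26 1 26
over   → 26 1 26 1
over   → 26 1 26 1 26
*      → 26 1 26 26
negate → 26 1 26 -26
-      → 26 1 52
dup    → 26 1 52 52
mod    → 26 1 0
rot    → 1 0 26
drop   → 1 0
drop   → 1
-8     → 1 -8
dup    → 1 -8 -8
over   → 1 -8 -8 -8
rot    → 1 -8 -8 -8

[1, -8, -8, -8]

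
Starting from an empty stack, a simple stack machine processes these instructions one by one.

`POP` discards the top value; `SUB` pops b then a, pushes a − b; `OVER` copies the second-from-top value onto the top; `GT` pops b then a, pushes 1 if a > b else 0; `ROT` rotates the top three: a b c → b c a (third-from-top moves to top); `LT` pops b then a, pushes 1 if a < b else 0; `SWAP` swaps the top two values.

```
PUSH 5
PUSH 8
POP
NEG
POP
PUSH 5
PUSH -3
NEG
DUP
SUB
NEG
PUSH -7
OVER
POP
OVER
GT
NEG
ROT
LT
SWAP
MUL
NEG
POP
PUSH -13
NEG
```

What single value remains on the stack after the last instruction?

PUSH 5   → [5]
PUSH 8   → [5, 8]
POP      → [5]
NEG      → [-5]
POP      → []
PUSH 5   → [5]
PUSH -3  → [5, -3]
NEG      → [5, 3]
DUP      → [5, 3, 3]
SUB      → [5, 0]
NEG      → [5, 0]
PUSH -7  → [5, 0, -7]
OVER     → [5, 0, -7, 0]
POP      → [5, 0, -7]
OVER     → [5, 0, -7, 0]
GT       → [5, 0, 0]
NEG      → [5, 0, 0]
ROT      → [0, 0, 5]
LT       → [0, 1]
SWAP     → [1, 0]
MUL      → [0]
NEG      → [0]
POP      → []
PUSH -13 → [-13]
NEG      → [13]

13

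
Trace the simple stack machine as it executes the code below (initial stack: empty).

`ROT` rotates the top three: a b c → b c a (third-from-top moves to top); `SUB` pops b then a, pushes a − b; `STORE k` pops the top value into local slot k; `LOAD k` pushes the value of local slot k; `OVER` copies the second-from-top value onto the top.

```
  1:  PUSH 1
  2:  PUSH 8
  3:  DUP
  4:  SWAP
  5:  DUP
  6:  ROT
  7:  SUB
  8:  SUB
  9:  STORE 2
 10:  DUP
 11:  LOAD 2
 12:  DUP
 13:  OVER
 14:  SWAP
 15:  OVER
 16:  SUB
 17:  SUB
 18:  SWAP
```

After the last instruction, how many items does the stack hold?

4

PUSH 1   [1]
PUSH 8   [1, 8]
DUP      [1, 8, 8]
SWAP     [1, 8, 8]
DUP      [1, 8, 8, 8]
ROT      [1, 8, 8, 8]
SUB      [1, 8, 0]
SUB      [1, 8]
STORE 2  [1]
DUP      [1, 1]
LOAD 2   [1, 1, 8]
DUP      [1, 1, 8, 8]
OVER     [1, 1, 8, 8, 8]
SWAP     [1, 1, 8, 8, 8]
OVER     [1, 1, 8, 8, 8, 8]
SUB      [1, 1, 8, 8, 0]
SUB      [1, 1, 8, 8]
SWAP     [1, 1, 8, 8]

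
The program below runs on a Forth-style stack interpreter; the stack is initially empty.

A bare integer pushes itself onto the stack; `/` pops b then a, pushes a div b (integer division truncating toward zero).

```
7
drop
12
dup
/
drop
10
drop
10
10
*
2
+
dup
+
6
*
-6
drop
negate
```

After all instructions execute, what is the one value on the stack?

7      -> 7
drop   -> (empty)
12     -> 12
dup    -> 12 12
/      -> 1
drop   -> (empty)
10     -> 10
drop   -> (empty)
10     -> 10
10     -> 10 10
*      -> 100
2      -> 100 2
+      -> 102
dup    -> 102 102
+      -> 204
6      -> 204 6
*      -> 1224
-6     -> 1224 -6
drop   -> 1224
negate -> -1224

-1224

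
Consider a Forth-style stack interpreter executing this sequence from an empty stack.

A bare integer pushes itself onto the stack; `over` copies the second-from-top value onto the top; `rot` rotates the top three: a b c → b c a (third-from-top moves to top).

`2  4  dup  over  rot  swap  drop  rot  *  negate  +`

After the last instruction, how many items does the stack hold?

1

2      : [2]
4      : [2, 4]
dup    : [2, 4, 4]
over   : [2, 4, 4, 4]
rot    : [2, 4, 4, 4]
swap   : [2, 4, 4, 4]
drop   : [2, 4, 4]
rot    : [4, 4, 2]
*      : [4, 8]
negate : [4, -8]
+      : [-4]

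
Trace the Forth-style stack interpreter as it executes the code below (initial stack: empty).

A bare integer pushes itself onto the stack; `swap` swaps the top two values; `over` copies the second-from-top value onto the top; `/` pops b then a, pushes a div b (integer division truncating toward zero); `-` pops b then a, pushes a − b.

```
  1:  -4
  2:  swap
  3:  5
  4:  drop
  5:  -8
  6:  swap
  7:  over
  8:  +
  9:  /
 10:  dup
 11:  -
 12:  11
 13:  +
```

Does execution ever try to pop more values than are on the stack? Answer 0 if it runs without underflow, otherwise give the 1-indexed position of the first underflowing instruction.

-4  [-4]
swap  — needs 2 operands, stack has 1 → underflow

2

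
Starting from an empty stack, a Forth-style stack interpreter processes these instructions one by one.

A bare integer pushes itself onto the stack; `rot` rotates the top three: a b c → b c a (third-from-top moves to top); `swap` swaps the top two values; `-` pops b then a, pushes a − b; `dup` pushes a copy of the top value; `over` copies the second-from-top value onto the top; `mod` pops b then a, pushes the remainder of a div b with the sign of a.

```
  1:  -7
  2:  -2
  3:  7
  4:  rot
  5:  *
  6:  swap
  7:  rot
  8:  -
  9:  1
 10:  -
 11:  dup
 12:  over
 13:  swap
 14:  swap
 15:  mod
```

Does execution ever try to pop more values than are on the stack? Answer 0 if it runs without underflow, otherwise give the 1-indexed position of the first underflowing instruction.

-7   -> [-7]
-2   -> [-7, -2]
7    -> [-7, -2, 7]
rot  -> [-2, 7, -7]
*    -> [-2, -49]
swap -> [-49, -2]
rot  — needs 3 operands, stack has 2 → underflow

7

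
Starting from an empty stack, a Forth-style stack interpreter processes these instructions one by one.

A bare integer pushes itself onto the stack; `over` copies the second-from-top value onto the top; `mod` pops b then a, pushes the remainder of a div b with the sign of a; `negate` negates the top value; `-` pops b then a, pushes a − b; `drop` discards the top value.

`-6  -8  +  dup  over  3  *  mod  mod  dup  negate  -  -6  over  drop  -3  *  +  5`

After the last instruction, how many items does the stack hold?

-6      [-6]
-8      [-6, -8]
+       [-14]
dup     [-14, -14]
over    [-14, -14, -14]
3       [-14, -14, -14, 3]
*       [-14, -14, -42]
mod     [-14, -14]
mod     [0]
dup     [0, 0]
negate  [0, 0]
-       [0]
-6      [0, -6]
over    [0, -6, 0]
drop    [0, -6]
-3      [0, -6, -3]
*       [0, 18]
+       [18]
5       [18, 5]

2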